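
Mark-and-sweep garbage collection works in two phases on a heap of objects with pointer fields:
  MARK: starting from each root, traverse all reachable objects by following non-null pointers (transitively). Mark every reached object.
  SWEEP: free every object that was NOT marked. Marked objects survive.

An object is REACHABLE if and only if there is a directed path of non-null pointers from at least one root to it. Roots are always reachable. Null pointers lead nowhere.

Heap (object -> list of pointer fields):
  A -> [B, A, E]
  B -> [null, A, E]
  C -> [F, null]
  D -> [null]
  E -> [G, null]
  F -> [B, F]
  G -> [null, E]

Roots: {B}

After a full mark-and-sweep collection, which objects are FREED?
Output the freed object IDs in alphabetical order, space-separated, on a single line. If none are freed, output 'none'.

Answer: C D F

Derivation:
Roots: B
Mark B: refs=null A E, marked=B
Mark A: refs=B A E, marked=A B
Mark E: refs=G null, marked=A B E
Mark G: refs=null E, marked=A B E G
Unmarked (collected): C D F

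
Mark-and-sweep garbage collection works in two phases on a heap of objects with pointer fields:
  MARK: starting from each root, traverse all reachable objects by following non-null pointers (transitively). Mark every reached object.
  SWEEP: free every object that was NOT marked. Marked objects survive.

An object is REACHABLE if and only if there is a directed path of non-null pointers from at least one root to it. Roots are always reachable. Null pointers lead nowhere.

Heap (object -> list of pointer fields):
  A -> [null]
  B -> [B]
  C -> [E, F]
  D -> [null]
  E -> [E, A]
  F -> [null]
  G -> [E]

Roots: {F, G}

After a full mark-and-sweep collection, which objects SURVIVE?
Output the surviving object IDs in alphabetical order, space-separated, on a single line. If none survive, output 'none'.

Answer: A E F G

Derivation:
Roots: F G
Mark F: refs=null, marked=F
Mark G: refs=E, marked=F G
Mark E: refs=E A, marked=E F G
Mark A: refs=null, marked=A E F G
Unmarked (collected): B C D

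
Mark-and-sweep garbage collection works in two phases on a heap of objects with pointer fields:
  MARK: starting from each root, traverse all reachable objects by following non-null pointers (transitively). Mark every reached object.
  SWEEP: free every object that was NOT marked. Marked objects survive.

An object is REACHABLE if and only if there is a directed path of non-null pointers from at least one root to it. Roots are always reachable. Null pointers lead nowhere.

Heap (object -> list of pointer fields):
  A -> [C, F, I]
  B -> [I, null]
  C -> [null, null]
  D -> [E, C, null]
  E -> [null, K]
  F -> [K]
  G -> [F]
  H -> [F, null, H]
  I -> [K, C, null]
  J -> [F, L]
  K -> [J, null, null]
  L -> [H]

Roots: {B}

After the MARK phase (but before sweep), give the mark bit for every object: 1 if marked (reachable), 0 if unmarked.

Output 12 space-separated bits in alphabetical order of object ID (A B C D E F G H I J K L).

Answer: 0 1 1 0 0 1 0 1 1 1 1 1

Derivation:
Roots: B
Mark B: refs=I null, marked=B
Mark I: refs=K C null, marked=B I
Mark K: refs=J null null, marked=B I K
Mark C: refs=null null, marked=B C I K
Mark J: refs=F L, marked=B C I J K
Mark F: refs=K, marked=B C F I J K
Mark L: refs=H, marked=B C F I J K L
Mark H: refs=F null H, marked=B C F H I J K L
Unmarked (collected): A D E G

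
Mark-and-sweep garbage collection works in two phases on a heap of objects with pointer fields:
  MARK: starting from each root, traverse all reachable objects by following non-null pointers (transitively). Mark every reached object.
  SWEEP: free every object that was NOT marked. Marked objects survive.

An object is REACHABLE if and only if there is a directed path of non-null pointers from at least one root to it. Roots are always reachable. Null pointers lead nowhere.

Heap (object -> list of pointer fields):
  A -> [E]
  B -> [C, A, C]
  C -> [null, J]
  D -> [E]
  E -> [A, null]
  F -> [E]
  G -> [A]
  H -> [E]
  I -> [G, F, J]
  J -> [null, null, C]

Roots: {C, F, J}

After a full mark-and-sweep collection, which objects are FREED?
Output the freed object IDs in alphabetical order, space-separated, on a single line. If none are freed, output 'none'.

Answer: B D G H I

Derivation:
Roots: C F J
Mark C: refs=null J, marked=C
Mark F: refs=E, marked=C F
Mark J: refs=null null C, marked=C F J
Mark E: refs=A null, marked=C E F J
Mark A: refs=E, marked=A C E F J
Unmarked (collected): B D G H I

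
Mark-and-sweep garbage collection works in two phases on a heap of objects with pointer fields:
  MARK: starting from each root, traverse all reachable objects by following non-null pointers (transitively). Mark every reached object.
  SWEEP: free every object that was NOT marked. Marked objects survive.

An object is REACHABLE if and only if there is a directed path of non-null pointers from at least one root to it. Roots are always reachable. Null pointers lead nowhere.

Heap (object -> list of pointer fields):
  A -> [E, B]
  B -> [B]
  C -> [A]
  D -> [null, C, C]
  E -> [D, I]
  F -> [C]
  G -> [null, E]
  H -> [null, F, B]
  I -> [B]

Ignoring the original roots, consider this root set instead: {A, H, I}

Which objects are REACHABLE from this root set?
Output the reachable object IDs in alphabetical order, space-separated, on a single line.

Answer: A B C D E F H I

Derivation:
Roots: A H I
Mark A: refs=E B, marked=A
Mark H: refs=null F B, marked=A H
Mark I: refs=B, marked=A H I
Mark E: refs=D I, marked=A E H I
Mark B: refs=B, marked=A B E H I
Mark F: refs=C, marked=A B E F H I
Mark D: refs=null C C, marked=A B D E F H I
Mark C: refs=A, marked=A B C D E F H I
Unmarked (collected): G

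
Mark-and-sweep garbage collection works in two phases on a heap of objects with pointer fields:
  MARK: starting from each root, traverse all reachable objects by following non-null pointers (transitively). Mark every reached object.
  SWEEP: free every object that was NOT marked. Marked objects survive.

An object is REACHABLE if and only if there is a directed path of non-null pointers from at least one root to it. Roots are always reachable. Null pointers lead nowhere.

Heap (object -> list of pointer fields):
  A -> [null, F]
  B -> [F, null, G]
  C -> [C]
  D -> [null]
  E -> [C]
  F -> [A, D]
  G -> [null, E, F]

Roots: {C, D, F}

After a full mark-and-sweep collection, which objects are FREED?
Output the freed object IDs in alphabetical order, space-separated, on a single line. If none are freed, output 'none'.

Answer: B E G

Derivation:
Roots: C D F
Mark C: refs=C, marked=C
Mark D: refs=null, marked=C D
Mark F: refs=A D, marked=C D F
Mark A: refs=null F, marked=A C D F
Unmarked (collected): B E G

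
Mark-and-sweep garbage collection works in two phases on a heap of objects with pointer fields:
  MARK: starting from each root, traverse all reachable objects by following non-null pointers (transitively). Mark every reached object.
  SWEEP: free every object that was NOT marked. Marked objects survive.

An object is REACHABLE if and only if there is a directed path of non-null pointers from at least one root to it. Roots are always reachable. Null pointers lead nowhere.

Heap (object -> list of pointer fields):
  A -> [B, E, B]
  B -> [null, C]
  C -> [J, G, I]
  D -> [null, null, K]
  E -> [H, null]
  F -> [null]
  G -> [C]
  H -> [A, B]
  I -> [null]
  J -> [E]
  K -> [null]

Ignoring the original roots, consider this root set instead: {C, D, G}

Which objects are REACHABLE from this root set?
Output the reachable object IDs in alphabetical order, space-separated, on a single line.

Roots: C D G
Mark C: refs=J G I, marked=C
Mark D: refs=null null K, marked=C D
Mark G: refs=C, marked=C D G
Mark J: refs=E, marked=C D G J
Mark I: refs=null, marked=C D G I J
Mark K: refs=null, marked=C D G I J K
Mark E: refs=H null, marked=C D E G I J K
Mark H: refs=A B, marked=C D E G H I J K
Mark A: refs=B E B, marked=A C D E G H I J K
Mark B: refs=null C, marked=A B C D E G H I J K
Unmarked (collected): F

Answer: A B C D E G H I J K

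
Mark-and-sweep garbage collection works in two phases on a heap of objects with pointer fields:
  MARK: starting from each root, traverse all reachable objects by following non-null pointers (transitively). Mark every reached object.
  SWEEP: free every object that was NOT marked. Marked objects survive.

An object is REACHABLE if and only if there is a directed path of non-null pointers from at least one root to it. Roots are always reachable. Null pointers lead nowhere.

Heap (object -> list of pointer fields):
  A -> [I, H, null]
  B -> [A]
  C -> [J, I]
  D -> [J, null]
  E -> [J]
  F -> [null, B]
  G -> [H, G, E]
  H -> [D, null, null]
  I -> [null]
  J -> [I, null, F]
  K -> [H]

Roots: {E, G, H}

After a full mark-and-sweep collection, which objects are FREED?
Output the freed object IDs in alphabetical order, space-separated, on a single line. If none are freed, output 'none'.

Answer: C K

Derivation:
Roots: E G H
Mark E: refs=J, marked=E
Mark G: refs=H G E, marked=E G
Mark H: refs=D null null, marked=E G H
Mark J: refs=I null F, marked=E G H J
Mark D: refs=J null, marked=D E G H J
Mark I: refs=null, marked=D E G H I J
Mark F: refs=null B, marked=D E F G H I J
Mark B: refs=A, marked=B D E F G H I J
Mark A: refs=I H null, marked=A B D E F G H I J
Unmarked (collected): C K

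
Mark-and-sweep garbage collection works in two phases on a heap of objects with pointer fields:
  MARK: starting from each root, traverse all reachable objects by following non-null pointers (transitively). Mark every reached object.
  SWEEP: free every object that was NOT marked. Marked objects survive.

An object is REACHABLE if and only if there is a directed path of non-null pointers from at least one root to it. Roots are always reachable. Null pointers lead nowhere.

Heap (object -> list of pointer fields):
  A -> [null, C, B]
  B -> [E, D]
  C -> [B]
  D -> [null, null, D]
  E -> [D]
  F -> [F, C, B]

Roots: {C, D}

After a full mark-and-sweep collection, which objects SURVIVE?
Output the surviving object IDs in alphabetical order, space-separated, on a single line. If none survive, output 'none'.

Answer: B C D E

Derivation:
Roots: C D
Mark C: refs=B, marked=C
Mark D: refs=null null D, marked=C D
Mark B: refs=E D, marked=B C D
Mark E: refs=D, marked=B C D E
Unmarked (collected): A F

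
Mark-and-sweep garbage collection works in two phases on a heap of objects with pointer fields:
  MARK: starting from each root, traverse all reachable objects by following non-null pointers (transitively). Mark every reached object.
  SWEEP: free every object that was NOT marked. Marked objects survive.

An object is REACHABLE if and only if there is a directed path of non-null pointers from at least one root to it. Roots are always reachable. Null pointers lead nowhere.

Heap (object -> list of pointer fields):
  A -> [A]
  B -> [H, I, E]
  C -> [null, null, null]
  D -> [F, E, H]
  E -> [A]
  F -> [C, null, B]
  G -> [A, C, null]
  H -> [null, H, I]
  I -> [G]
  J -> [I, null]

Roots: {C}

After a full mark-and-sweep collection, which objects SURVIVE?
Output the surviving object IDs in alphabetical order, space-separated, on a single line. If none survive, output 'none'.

Roots: C
Mark C: refs=null null null, marked=C
Unmarked (collected): A B D E F G H I J

Answer: C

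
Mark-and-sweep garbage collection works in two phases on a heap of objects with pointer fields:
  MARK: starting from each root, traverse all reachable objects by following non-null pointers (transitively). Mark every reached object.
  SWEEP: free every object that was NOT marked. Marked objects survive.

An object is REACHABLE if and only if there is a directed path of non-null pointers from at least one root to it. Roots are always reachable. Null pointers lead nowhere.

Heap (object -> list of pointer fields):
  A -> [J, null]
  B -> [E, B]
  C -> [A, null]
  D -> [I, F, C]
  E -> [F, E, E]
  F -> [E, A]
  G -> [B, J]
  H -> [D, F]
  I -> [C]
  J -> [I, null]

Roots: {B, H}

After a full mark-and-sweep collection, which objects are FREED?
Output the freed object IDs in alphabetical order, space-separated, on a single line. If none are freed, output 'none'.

Roots: B H
Mark B: refs=E B, marked=B
Mark H: refs=D F, marked=B H
Mark E: refs=F E E, marked=B E H
Mark D: refs=I F C, marked=B D E H
Mark F: refs=E A, marked=B D E F H
Mark I: refs=C, marked=B D E F H I
Mark C: refs=A null, marked=B C D E F H I
Mark A: refs=J null, marked=A B C D E F H I
Mark J: refs=I null, marked=A B C D E F H I J
Unmarked (collected): G

Answer: G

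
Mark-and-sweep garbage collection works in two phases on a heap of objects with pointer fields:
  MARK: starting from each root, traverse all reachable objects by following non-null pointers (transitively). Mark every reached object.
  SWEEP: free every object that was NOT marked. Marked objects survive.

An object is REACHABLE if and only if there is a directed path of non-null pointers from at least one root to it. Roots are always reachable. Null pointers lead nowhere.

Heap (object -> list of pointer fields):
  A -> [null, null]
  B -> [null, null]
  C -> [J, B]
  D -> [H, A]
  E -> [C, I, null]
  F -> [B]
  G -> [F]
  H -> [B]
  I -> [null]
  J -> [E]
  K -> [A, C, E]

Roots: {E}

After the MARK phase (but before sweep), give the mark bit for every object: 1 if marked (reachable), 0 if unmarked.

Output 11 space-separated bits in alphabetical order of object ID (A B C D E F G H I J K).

Answer: 0 1 1 0 1 0 0 0 1 1 0

Derivation:
Roots: E
Mark E: refs=C I null, marked=E
Mark C: refs=J B, marked=C E
Mark I: refs=null, marked=C E I
Mark J: refs=E, marked=C E I J
Mark B: refs=null null, marked=B C E I J
Unmarked (collected): A D F G H K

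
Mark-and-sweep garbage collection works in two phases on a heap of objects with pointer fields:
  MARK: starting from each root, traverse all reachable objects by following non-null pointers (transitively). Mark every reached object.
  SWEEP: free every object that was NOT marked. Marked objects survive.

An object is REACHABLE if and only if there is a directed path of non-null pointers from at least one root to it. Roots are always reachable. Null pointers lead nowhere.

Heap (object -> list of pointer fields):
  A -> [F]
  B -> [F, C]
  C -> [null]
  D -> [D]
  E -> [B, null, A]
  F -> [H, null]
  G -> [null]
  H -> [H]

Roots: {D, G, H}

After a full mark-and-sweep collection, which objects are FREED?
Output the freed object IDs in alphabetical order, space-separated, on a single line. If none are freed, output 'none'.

Answer: A B C E F

Derivation:
Roots: D G H
Mark D: refs=D, marked=D
Mark G: refs=null, marked=D G
Mark H: refs=H, marked=D G H
Unmarked (collected): A B C E F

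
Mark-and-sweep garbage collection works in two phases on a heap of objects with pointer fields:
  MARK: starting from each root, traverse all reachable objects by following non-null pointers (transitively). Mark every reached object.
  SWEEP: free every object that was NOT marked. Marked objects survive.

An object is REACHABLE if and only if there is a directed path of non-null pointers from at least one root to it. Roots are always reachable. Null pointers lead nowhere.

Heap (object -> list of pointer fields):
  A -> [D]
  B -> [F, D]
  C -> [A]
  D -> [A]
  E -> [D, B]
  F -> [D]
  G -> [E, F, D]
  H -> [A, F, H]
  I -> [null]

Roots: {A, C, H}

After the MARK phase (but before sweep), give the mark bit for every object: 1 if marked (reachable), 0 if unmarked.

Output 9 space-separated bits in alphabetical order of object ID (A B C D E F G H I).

Answer: 1 0 1 1 0 1 0 1 0

Derivation:
Roots: A C H
Mark A: refs=D, marked=A
Mark C: refs=A, marked=A C
Mark H: refs=A F H, marked=A C H
Mark D: refs=A, marked=A C D H
Mark F: refs=D, marked=A C D F H
Unmarked (collected): B E G I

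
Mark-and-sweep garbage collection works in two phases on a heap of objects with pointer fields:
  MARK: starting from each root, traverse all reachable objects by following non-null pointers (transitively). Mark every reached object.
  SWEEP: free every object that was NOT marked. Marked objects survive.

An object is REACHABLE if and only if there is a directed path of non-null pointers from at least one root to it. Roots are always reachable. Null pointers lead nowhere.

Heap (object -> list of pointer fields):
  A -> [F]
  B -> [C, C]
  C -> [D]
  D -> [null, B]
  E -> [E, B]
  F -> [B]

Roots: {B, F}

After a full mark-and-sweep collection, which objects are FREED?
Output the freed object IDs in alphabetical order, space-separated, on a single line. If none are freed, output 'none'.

Answer: A E

Derivation:
Roots: B F
Mark B: refs=C C, marked=B
Mark F: refs=B, marked=B F
Mark C: refs=D, marked=B C F
Mark D: refs=null B, marked=B C D F
Unmarked (collected): A E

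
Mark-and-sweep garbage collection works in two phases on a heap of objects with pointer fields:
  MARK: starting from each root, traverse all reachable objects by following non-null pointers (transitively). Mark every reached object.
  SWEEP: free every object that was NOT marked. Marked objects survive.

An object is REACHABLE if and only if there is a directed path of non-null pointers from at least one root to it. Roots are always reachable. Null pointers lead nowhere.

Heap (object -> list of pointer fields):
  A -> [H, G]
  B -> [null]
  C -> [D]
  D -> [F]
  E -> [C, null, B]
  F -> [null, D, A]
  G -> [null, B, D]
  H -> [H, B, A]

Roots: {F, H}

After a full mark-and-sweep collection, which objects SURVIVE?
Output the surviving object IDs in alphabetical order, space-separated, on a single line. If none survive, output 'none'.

Roots: F H
Mark F: refs=null D A, marked=F
Mark H: refs=H B A, marked=F H
Mark D: refs=F, marked=D F H
Mark A: refs=H G, marked=A D F H
Mark B: refs=null, marked=A B D F H
Mark G: refs=null B D, marked=A B D F G H
Unmarked (collected): C E

Answer: A B D F G H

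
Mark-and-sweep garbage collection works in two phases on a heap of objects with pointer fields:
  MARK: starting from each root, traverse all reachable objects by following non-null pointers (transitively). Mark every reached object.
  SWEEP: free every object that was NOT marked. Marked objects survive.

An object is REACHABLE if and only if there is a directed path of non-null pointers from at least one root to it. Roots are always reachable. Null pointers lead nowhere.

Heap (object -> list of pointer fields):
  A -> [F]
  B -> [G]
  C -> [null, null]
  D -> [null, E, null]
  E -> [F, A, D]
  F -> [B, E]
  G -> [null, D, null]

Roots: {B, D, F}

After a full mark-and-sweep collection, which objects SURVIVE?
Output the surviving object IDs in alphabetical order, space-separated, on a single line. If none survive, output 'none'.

Roots: B D F
Mark B: refs=G, marked=B
Mark D: refs=null E null, marked=B D
Mark F: refs=B E, marked=B D F
Mark G: refs=null D null, marked=B D F G
Mark E: refs=F A D, marked=B D E F G
Mark A: refs=F, marked=A B D E F G
Unmarked (collected): C

Answer: A B D E F G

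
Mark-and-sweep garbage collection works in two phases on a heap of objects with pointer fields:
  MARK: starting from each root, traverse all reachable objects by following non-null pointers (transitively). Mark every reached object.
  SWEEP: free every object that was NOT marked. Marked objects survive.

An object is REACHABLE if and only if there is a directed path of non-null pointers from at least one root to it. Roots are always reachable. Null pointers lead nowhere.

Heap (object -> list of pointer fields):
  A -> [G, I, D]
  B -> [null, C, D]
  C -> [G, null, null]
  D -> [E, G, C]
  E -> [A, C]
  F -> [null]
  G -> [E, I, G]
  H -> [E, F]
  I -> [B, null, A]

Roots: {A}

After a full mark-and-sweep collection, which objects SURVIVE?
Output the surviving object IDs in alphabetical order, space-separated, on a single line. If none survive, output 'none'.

Roots: A
Mark A: refs=G I D, marked=A
Mark G: refs=E I G, marked=A G
Mark I: refs=B null A, marked=A G I
Mark D: refs=E G C, marked=A D G I
Mark E: refs=A C, marked=A D E G I
Mark B: refs=null C D, marked=A B D E G I
Mark C: refs=G null null, marked=A B C D E G I
Unmarked (collected): F H

Answer: A B C D E G I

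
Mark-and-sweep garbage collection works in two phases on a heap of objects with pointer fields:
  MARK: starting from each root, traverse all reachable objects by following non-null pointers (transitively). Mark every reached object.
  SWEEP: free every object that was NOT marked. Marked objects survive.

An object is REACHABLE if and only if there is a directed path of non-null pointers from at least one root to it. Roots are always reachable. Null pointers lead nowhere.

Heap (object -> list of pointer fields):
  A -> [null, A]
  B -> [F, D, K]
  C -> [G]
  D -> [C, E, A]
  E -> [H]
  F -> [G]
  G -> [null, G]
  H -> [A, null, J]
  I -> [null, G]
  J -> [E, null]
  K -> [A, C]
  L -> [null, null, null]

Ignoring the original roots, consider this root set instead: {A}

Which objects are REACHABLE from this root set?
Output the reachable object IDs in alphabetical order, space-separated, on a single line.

Answer: A

Derivation:
Roots: A
Mark A: refs=null A, marked=A
Unmarked (collected): B C D E F G H I J K L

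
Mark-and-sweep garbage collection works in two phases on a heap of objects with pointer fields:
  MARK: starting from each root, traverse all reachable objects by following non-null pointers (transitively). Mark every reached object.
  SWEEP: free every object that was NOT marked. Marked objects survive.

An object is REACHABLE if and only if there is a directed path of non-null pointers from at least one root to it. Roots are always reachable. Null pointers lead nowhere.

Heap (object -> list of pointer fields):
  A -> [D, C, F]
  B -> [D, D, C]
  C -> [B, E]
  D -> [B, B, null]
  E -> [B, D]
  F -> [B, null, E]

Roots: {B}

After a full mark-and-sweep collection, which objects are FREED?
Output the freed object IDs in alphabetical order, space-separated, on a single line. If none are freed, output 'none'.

Answer: A F

Derivation:
Roots: B
Mark B: refs=D D C, marked=B
Mark D: refs=B B null, marked=B D
Mark C: refs=B E, marked=B C D
Mark E: refs=B D, marked=B C D E
Unmarked (collected): A F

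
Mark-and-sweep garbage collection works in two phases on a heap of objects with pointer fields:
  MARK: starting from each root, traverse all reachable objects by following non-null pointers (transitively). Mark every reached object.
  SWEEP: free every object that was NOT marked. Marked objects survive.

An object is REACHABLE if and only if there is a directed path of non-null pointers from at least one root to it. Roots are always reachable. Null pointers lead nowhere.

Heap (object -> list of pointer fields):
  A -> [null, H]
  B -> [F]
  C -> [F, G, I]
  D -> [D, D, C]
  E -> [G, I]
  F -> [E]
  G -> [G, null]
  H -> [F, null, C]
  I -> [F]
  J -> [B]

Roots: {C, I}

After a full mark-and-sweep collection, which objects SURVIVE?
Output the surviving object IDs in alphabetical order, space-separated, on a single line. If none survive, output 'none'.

Roots: C I
Mark C: refs=F G I, marked=C
Mark I: refs=F, marked=C I
Mark F: refs=E, marked=C F I
Mark G: refs=G null, marked=C F G I
Mark E: refs=G I, marked=C E F G I
Unmarked (collected): A B D H J

Answer: C E F G I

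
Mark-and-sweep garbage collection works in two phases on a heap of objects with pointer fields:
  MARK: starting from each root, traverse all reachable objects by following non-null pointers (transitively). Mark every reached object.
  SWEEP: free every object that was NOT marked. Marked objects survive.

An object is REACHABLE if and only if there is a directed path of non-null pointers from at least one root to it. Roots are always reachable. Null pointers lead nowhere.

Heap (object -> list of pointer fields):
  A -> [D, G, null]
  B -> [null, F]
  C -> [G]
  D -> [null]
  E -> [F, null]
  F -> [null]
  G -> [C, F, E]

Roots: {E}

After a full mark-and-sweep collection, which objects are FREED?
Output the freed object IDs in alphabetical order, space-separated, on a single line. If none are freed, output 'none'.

Roots: E
Mark E: refs=F null, marked=E
Mark F: refs=null, marked=E F
Unmarked (collected): A B C D G

Answer: A B C D G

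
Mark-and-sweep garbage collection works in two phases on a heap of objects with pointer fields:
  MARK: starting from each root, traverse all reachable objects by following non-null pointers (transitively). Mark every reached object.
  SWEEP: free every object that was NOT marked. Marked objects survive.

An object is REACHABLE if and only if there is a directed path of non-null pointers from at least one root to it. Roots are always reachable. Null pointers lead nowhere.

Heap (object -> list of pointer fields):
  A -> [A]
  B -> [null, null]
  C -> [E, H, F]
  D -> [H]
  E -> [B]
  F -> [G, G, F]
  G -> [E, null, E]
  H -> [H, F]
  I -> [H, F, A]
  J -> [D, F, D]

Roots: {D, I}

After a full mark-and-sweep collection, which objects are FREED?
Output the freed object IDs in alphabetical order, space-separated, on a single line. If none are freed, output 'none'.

Answer: C J

Derivation:
Roots: D I
Mark D: refs=H, marked=D
Mark I: refs=H F A, marked=D I
Mark H: refs=H F, marked=D H I
Mark F: refs=G G F, marked=D F H I
Mark A: refs=A, marked=A D F H I
Mark G: refs=E null E, marked=A D F G H I
Mark E: refs=B, marked=A D E F G H I
Mark B: refs=null null, marked=A B D E F G H I
Unmarked (collected): C J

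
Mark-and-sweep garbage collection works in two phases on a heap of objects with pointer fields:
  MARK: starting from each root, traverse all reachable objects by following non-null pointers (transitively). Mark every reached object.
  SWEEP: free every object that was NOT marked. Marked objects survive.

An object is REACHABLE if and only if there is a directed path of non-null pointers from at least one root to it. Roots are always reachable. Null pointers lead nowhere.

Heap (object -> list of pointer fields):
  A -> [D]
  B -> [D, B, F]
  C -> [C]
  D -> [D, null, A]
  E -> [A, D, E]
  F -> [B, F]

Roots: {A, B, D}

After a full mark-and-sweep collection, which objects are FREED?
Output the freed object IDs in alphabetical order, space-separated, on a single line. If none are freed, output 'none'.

Roots: A B D
Mark A: refs=D, marked=A
Mark B: refs=D B F, marked=A B
Mark D: refs=D null A, marked=A B D
Mark F: refs=B F, marked=A B D F
Unmarked (collected): C E

Answer: C E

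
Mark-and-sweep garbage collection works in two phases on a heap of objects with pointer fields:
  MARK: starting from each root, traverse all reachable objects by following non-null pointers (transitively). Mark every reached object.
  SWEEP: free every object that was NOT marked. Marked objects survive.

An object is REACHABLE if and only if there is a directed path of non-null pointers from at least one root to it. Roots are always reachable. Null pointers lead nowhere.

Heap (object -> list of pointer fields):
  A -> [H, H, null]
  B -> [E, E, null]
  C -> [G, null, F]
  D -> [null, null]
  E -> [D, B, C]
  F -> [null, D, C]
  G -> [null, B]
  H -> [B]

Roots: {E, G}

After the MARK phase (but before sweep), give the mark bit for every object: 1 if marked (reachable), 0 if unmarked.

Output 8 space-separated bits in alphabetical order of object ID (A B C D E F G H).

Roots: E G
Mark E: refs=D B C, marked=E
Mark G: refs=null B, marked=E G
Mark D: refs=null null, marked=D E G
Mark B: refs=E E null, marked=B D E G
Mark C: refs=G null F, marked=B C D E G
Mark F: refs=null D C, marked=B C D E F G
Unmarked (collected): A H

Answer: 0 1 1 1 1 1 1 0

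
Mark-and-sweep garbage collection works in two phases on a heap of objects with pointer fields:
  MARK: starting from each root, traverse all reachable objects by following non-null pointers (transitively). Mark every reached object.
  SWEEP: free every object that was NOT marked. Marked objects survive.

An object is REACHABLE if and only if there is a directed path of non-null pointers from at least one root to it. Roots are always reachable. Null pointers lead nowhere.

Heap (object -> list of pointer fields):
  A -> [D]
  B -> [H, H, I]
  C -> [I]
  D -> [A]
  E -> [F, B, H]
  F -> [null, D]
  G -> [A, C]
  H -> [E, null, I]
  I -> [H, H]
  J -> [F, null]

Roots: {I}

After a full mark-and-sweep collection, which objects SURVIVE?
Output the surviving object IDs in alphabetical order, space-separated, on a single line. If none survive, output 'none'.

Roots: I
Mark I: refs=H H, marked=I
Mark H: refs=E null I, marked=H I
Mark E: refs=F B H, marked=E H I
Mark F: refs=null D, marked=E F H I
Mark B: refs=H H I, marked=B E F H I
Mark D: refs=A, marked=B D E F H I
Mark A: refs=D, marked=A B D E F H I
Unmarked (collected): C G J

Answer: A B D E F H I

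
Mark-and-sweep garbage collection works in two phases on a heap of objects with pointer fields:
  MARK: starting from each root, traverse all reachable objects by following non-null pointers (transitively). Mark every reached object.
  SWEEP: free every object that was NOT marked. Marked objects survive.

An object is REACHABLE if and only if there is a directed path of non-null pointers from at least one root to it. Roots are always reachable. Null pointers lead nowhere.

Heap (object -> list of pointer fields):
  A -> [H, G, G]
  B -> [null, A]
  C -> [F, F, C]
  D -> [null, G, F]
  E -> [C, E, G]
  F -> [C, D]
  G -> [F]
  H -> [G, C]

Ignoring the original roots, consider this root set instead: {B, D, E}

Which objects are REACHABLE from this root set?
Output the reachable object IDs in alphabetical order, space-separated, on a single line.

Answer: A B C D E F G H

Derivation:
Roots: B D E
Mark B: refs=null A, marked=B
Mark D: refs=null G F, marked=B D
Mark E: refs=C E G, marked=B D E
Mark A: refs=H G G, marked=A B D E
Mark G: refs=F, marked=A B D E G
Mark F: refs=C D, marked=A B D E F G
Mark C: refs=F F C, marked=A B C D E F G
Mark H: refs=G C, marked=A B C D E F G H
Unmarked (collected): (none)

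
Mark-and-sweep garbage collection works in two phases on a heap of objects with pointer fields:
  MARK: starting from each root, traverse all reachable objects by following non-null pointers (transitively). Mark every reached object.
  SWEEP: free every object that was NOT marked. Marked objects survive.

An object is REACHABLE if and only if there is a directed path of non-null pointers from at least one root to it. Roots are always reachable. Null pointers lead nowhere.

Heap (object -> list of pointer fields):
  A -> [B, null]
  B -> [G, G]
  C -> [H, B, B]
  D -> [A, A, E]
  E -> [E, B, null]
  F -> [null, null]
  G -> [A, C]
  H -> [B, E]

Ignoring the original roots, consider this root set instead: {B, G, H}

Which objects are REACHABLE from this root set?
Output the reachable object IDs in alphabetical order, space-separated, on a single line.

Roots: B G H
Mark B: refs=G G, marked=B
Mark G: refs=A C, marked=B G
Mark H: refs=B E, marked=B G H
Mark A: refs=B null, marked=A B G H
Mark C: refs=H B B, marked=A B C G H
Mark E: refs=E B null, marked=A B C E G H
Unmarked (collected): D F

Answer: A B C E G H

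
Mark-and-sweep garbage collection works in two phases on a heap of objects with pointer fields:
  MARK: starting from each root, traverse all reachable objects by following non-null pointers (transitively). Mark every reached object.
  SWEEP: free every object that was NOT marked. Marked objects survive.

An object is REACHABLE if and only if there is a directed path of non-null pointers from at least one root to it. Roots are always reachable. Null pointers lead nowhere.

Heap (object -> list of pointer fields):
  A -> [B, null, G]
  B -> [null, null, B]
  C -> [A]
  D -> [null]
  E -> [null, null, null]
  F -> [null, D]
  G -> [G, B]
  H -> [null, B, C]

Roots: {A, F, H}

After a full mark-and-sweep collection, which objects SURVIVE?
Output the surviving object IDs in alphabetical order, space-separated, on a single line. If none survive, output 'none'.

Roots: A F H
Mark A: refs=B null G, marked=A
Mark F: refs=null D, marked=A F
Mark H: refs=null B C, marked=A F H
Mark B: refs=null null B, marked=A B F H
Mark G: refs=G B, marked=A B F G H
Mark D: refs=null, marked=A B D F G H
Mark C: refs=A, marked=A B C D F G H
Unmarked (collected): E

Answer: A B C D F G H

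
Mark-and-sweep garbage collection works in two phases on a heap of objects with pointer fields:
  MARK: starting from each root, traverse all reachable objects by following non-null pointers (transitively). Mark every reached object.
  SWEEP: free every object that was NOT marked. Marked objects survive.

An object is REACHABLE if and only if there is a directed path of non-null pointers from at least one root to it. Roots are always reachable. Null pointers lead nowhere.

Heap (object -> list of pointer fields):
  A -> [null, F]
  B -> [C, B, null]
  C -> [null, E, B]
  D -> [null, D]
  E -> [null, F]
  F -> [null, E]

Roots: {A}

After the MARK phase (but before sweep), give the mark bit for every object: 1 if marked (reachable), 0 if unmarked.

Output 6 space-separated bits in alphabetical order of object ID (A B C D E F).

Roots: A
Mark A: refs=null F, marked=A
Mark F: refs=null E, marked=A F
Mark E: refs=null F, marked=A E F
Unmarked (collected): B C D

Answer: 1 0 0 0 1 1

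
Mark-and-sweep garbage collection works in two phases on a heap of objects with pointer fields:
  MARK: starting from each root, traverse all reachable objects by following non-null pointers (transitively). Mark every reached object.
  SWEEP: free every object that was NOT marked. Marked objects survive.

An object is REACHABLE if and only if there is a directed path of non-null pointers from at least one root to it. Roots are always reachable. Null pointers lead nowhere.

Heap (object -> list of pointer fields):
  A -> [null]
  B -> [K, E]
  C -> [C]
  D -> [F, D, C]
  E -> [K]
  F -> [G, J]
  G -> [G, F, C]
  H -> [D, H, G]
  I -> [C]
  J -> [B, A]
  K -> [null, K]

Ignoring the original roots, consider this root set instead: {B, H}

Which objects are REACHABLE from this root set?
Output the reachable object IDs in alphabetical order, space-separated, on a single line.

Roots: B H
Mark B: refs=K E, marked=B
Mark H: refs=D H G, marked=B H
Mark K: refs=null K, marked=B H K
Mark E: refs=K, marked=B E H K
Mark D: refs=F D C, marked=B D E H K
Mark G: refs=G F C, marked=B D E G H K
Mark F: refs=G J, marked=B D E F G H K
Mark C: refs=C, marked=B C D E F G H K
Mark J: refs=B A, marked=B C D E F G H J K
Mark A: refs=null, marked=A B C D E F G H J K
Unmarked (collected): I

Answer: A B C D E F G H J K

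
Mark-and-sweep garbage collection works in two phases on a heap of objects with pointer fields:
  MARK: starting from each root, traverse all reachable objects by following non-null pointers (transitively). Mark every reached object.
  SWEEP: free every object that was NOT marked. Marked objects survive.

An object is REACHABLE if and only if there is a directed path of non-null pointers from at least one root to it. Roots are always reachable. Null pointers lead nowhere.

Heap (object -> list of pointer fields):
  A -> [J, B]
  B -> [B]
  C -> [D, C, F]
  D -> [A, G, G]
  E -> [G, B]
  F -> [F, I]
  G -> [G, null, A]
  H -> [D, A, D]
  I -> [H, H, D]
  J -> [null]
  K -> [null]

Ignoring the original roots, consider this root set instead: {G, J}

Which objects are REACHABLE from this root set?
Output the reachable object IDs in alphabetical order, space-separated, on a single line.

Roots: G J
Mark G: refs=G null A, marked=G
Mark J: refs=null, marked=G J
Mark A: refs=J B, marked=A G J
Mark B: refs=B, marked=A B G J
Unmarked (collected): C D E F H I K

Answer: A B G J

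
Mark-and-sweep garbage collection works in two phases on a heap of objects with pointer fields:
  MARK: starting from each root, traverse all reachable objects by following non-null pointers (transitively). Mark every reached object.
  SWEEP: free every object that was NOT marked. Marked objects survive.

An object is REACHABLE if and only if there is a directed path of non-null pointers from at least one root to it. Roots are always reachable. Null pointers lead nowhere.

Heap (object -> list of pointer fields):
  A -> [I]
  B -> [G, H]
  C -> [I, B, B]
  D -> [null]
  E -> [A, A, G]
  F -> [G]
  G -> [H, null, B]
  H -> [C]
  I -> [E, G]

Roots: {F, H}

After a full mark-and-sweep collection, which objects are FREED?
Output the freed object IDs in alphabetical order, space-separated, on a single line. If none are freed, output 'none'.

Answer: D

Derivation:
Roots: F H
Mark F: refs=G, marked=F
Mark H: refs=C, marked=F H
Mark G: refs=H null B, marked=F G H
Mark C: refs=I B B, marked=C F G H
Mark B: refs=G H, marked=B C F G H
Mark I: refs=E G, marked=B C F G H I
Mark E: refs=A A G, marked=B C E F G H I
Mark A: refs=I, marked=A B C E F G H I
Unmarked (collected): D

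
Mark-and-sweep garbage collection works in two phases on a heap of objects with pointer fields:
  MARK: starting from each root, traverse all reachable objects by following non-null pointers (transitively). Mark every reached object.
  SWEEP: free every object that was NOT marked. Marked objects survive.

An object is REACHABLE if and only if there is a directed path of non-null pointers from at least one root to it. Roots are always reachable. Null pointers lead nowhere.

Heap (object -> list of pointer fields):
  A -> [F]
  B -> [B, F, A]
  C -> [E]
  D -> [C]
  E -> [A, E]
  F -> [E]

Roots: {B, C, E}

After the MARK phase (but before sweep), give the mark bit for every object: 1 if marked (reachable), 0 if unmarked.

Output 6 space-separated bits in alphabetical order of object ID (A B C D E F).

Answer: 1 1 1 0 1 1

Derivation:
Roots: B C E
Mark B: refs=B F A, marked=B
Mark C: refs=E, marked=B C
Mark E: refs=A E, marked=B C E
Mark F: refs=E, marked=B C E F
Mark A: refs=F, marked=A B C E F
Unmarked (collected): D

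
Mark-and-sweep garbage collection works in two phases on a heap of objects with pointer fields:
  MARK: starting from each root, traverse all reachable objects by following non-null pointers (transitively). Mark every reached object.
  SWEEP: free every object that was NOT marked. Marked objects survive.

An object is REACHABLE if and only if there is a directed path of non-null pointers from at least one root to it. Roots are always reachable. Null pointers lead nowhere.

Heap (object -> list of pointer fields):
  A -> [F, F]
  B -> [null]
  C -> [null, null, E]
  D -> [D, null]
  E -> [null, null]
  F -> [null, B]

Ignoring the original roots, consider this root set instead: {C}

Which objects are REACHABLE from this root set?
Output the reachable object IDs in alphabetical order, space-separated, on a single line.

Answer: C E

Derivation:
Roots: C
Mark C: refs=null null E, marked=C
Mark E: refs=null null, marked=C E
Unmarked (collected): A B D F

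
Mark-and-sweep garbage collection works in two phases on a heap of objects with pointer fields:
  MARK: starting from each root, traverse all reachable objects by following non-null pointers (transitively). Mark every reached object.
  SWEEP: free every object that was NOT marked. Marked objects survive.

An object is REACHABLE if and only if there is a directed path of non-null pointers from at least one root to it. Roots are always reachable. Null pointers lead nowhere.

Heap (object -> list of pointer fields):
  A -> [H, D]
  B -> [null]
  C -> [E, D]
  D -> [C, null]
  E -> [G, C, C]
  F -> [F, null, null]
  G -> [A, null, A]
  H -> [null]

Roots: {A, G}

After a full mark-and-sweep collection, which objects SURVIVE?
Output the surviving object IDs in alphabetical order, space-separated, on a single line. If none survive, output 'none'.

Answer: A C D E G H

Derivation:
Roots: A G
Mark A: refs=H D, marked=A
Mark G: refs=A null A, marked=A G
Mark H: refs=null, marked=A G H
Mark D: refs=C null, marked=A D G H
Mark C: refs=E D, marked=A C D G H
Mark E: refs=G C C, marked=A C D E G H
Unmarked (collected): B F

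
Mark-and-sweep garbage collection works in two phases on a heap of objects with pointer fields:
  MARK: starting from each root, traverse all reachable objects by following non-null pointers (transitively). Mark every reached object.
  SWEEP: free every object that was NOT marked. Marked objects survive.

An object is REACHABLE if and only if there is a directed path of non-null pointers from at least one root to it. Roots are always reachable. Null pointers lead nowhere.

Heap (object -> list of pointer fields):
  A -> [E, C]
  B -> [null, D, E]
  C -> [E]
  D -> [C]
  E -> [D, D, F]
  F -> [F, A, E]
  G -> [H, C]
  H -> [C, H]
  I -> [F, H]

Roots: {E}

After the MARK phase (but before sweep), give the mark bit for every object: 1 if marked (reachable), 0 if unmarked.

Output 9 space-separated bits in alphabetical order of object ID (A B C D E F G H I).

Roots: E
Mark E: refs=D D F, marked=E
Mark D: refs=C, marked=D E
Mark F: refs=F A E, marked=D E F
Mark C: refs=E, marked=C D E F
Mark A: refs=E C, marked=A C D E F
Unmarked (collected): B G H I

Answer: 1 0 1 1 1 1 0 0 0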